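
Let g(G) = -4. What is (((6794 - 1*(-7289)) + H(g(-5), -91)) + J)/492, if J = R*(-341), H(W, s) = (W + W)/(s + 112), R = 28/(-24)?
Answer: 608179/20664 ≈ 29.432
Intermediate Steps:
R = -7/6 (R = 28*(-1/24) = -7/6 ≈ -1.1667)
H(W, s) = 2*W/(112 + s) (H(W, s) = (2*W)/(112 + s) = 2*W/(112 + s))
J = 2387/6 (J = -7/6*(-341) = 2387/6 ≈ 397.83)
(((6794 - 1*(-7289)) + H(g(-5), -91)) + J)/492 = (((6794 - 1*(-7289)) + 2*(-4)/(112 - 91)) + 2387/6)/492 = (((6794 + 7289) + 2*(-4)/21) + 2387/6)*(1/492) = ((14083 + 2*(-4)*(1/21)) + 2387/6)*(1/492) = ((14083 - 8/21) + 2387/6)*(1/492) = (295735/21 + 2387/6)*(1/492) = (608179/42)*(1/492) = 608179/20664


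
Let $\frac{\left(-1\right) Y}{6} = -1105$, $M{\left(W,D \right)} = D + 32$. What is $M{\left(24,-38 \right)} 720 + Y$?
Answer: $2310$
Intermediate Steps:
$M{\left(W,D \right)} = 32 + D$
$Y = 6630$ ($Y = \left(-6\right) \left(-1105\right) = 6630$)
$M{\left(24,-38 \right)} 720 + Y = \left(32 - 38\right) 720 + 6630 = \left(-6\right) 720 + 6630 = -4320 + 6630 = 2310$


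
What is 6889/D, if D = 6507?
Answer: 6889/6507 ≈ 1.0587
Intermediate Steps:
6889/D = 6889/6507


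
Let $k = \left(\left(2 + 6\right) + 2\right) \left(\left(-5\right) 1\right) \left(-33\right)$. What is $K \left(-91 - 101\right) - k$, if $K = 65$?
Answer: $-14130$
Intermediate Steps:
$k = 1650$ ($k = \left(8 + 2\right) \left(-5\right) \left(-33\right) = 10 \left(-5\right) \left(-33\right) = \left(-50\right) \left(-33\right) = 1650$)
$K \left(-91 - 101\right) - k = 65 \left(-91 - 101\right) - 1650 = 65 \left(-192\right) - 1650 = -12480 - 1650 = -14130$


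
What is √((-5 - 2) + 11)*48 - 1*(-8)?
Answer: 104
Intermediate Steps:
√((-5 - 2) + 11)*48 - 1*(-8) = √(-7 + 11)*48 + 8 = √4*48 + 8 = 2*48 + 8 = 96 + 8 = 104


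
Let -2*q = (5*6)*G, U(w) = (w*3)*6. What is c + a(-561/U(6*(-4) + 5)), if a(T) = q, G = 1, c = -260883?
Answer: -260898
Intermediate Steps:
U(w) = 18*w (U(w) = (3*w)*6 = 18*w)
q = -15 (q = -5*6/2 = -15 ≈ -15.000)
a(T) = -15
c + a(-561/U(6*(-4) + 5)) = -260883 - 15 = -260898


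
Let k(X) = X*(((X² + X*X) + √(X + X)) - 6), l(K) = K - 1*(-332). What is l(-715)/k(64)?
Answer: -1567619/2144334976 + 383*√2/536083744 ≈ -0.00073004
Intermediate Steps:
l(K) = 332 + K (l(K) = K + 332 = 332 + K)
k(X) = X*(-6 + 2*X² + √2*√X) (k(X) = X*(((X² + X²) + √(2*X)) - 6) = X*((2*X² + √2*√X) - 6) = X*(-6 + 2*X² + √2*√X))
l(-715)/k(64) = (332 - 715)/(-6*64 + 2*64³ + √2*64^(3/2)) = -383/(-384 + 2*262144 + √2*512) = -383/(-384 + 524288 + 512*√2) = -383/(523904 + 512*√2)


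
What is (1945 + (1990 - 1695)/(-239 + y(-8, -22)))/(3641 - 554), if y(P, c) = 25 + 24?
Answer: 24617/39102 ≈ 0.62956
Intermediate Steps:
y(P, c) = 49
(1945 + (1990 - 1695)/(-239 + y(-8, -22)))/(3641 - 554) = (1945 + (1990 - 1695)/(-239 + 49))/(3641 - 554) = (1945 + 295/(-190))/3087 = (1945 + 295*(-1/190))*(1/3087) = (1945 - 59/38)*(1/3087) = (73851/38)*(1/3087) = 24617/39102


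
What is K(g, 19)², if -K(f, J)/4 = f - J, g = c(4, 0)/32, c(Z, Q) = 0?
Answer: 5776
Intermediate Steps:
g = 0 (g = 0/32 = 0*(1/32) = 0)
K(f, J) = -4*f + 4*J (K(f, J) = -4*(f - J) = -4*f + 4*J)
K(g, 19)² = (-4*0 + 4*19)² = (0 + 76)² = 76² = 5776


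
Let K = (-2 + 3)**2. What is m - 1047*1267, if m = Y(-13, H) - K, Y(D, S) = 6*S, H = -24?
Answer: -1326694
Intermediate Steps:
K = 1 (K = 1**2 = 1)
m = -145 (m = 6*(-24) - 1*1 = -144 - 1 = -145)
m - 1047*1267 = -145 - 1047*1267 = -145 - 1326549 = -1326694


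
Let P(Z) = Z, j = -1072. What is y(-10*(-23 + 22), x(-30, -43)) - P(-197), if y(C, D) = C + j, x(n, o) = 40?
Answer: -865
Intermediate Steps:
y(C, D) = -1072 + C (y(C, D) = C - 1072 = -1072 + C)
y(-10*(-23 + 22), x(-30, -43)) - P(-197) = (-1072 - 10*(-23 + 22)) - 1*(-197) = (-1072 - 10*(-1)) + 197 = (-1072 + 10) + 197 = -1062 + 197 = -865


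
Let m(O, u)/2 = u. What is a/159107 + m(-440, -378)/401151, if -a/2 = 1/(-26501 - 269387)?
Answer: -5931809220299/3147554569011736 ≈ -0.0018846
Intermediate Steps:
a = 1/147944 (a = -2/(-26501 - 269387) = -2/(-295888) = -2*(-1/295888) = 1/147944 ≈ 6.7593e-6)
m(O, u) = 2*u
a/159107 + m(-440, -378)/401151 = (1/147944)/159107 + (2*(-378))/401151 = (1/147944)*(1/159107) - 756*1/401151 = 1/23538926008 - 252/133717 = -5931809220299/3147554569011736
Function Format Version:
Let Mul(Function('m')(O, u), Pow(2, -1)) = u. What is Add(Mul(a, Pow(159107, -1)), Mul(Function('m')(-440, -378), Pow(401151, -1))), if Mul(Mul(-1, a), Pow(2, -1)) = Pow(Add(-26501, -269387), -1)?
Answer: Rational(-5931809220299, 3147554569011736) ≈ -0.0018846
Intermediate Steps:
a = Rational(1, 147944) (a = Mul(-2, Pow(Add(-26501, -269387), -1)) = Mul(-2, Pow(-295888, -1)) = Mul(-2, Rational(-1, 295888)) = Rational(1, 147944) ≈ 6.7593e-6)
Function('m')(O, u) = Mul(2, u)
Add(Mul(a, Pow(159107, -1)), Mul(Function('m')(-440, -378), Pow(401151, -1))) = Add(Mul(Rational(1, 147944), Pow(159107, -1)), Mul(Mul(2, -378), Pow(401151, -1))) = Add(Mul(Rational(1, 147944), Rational(1, 159107)), Mul(-756, Rational(1, 401151))) = Add(Rational(1, 23538926008), Rational(-252, 133717)) = Rational(-5931809220299, 3147554569011736)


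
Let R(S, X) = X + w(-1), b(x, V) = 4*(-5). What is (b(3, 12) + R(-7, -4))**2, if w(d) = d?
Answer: 625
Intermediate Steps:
b(x, V) = -20
R(S, X) = -1 + X (R(S, X) = X - 1 = -1 + X)
(b(3, 12) + R(-7, -4))**2 = (-20 + (-1 - 4))**2 = (-20 - 5)**2 = (-25)**2 = 625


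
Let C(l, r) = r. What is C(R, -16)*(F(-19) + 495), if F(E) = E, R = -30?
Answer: -7616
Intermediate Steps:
C(R, -16)*(F(-19) + 495) = -16*(-19 + 495) = -16*476 = -7616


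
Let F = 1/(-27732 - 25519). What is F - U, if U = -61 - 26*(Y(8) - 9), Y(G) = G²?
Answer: 79397240/53251 ≈ 1491.0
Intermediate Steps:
F = -1/53251 (F = 1/(-53251) = -1/53251 ≈ -1.8779e-5)
U = -1491 (U = -61 - 26*(8² - 9) = -61 - 26*(64 - 9) = -61 - 26*55 = -61 - 1430 = -1491)
F - U = -1/53251 - 1*(-1491) = -1/53251 + 1491 = 79397240/53251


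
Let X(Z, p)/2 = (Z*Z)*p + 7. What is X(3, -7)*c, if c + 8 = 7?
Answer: 112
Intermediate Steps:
c = -1 (c = -8 + 7 = -1)
X(Z, p) = 14 + 2*p*Z² (X(Z, p) = 2*((Z*Z)*p + 7) = 2*(Z²*p + 7) = 2*(p*Z² + 7) = 2*(7 + p*Z²) = 14 + 2*p*Z²)
X(3, -7)*c = (14 + 2*(-7)*3²)*(-1) = (14 + 2*(-7)*9)*(-1) = (14 - 126)*(-1) = -112*(-1) = 112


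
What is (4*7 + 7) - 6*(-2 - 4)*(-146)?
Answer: -5221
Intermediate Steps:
(4*7 + 7) - 6*(-2 - 4)*(-146) = (28 + 7) - 6*(-6)*(-146) = 35 + 36*(-146) = 35 - 5256 = -5221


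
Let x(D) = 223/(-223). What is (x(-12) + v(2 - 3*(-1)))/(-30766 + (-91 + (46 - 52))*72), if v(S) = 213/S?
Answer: -104/94375 ≈ -0.0011020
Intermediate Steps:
x(D) = -1 (x(D) = 223*(-1/223) = -1)
(x(-12) + v(2 - 3*(-1)))/(-30766 + (-91 + (46 - 52))*72) = (-1 + 213/(2 - 3*(-1)))/(-30766 + (-91 + (46 - 52))*72) = (-1 + 213/(2 + 3))/(-30766 + (-91 - 6)*72) = (-1 + 213/5)/(-30766 - 97*72) = (-1 + 213*(1/5))/(-30766 - 6984) = (-1 + 213/5)/(-37750) = (208/5)*(-1/37750) = -104/94375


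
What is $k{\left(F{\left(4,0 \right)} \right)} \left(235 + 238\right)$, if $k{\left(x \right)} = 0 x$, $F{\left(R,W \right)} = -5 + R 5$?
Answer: $0$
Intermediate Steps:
$F{\left(R,W \right)} = -5 + 5 R$
$k{\left(x \right)} = 0$
$k{\left(F{\left(4,0 \right)} \right)} \left(235 + 238\right) = 0 \left(235 + 238\right) = 0 \cdot 473 = 0$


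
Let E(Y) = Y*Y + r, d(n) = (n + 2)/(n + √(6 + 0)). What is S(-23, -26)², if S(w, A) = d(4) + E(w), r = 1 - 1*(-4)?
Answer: 7193178/25 - 16092*√6/25 ≈ 2.8615e+5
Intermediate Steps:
r = 5 (r = 1 + 4 = 5)
d(n) = (2 + n)/(n + √6)
E(Y) = 5 + Y² (E(Y) = Y*Y + 5 = Y² + 5 = 5 + Y²)
S(w, A) = 5 + w² + 6/(4 + √6) (S(w, A) = (2 + 4)/(4 + √6) + (5 + w²) = 6/(4 + √6) + (5 + w²) = 5 + w² + 6/(4 + √6))
S(-23, -26)² = (37/5 + (-23)² - 3*√6/5)² = (37/5 + 529 - 3*√6/5)² = (2682/5 - 3*√6/5)²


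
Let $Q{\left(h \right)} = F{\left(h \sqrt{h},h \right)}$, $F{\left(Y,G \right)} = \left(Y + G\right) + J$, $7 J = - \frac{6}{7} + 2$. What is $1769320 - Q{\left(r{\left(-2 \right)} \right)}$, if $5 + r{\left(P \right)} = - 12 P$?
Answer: $\frac{86695741}{49} - 19 \sqrt{19} \approx 1.7692 \cdot 10^{6}$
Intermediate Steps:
$J = \frac{8}{49}$ ($J = \frac{- \frac{6}{7} + 2}{7} = \frac{1}{7} \cdot \frac{8}{7} = \frac{8}{49} \approx 0.16327$)
$r{\left(P \right)} = -5 - 12 P$
$F{\left(Y,G \right)} = \frac{8}{49} + G + Y$ ($F{\left(Y,G \right)} = \left(Y + G\right) + \frac{8}{49} = \left(G + Y\right) + \frac{8}{49} = \frac{8}{49} + G + Y$)
$Q{\left(h \right)} = \frac{8}{49} + h + h^{\frac{3}{2}}$ ($Q{\left(h \right)} = \frac{8}{49} + h + h \sqrt{h} = \frac{8}{49} + h + h^{\frac{3}{2}}$)
$1769320 - Q{\left(r{\left(-2 \right)} \right)} = 1769320 - \left(\frac{8}{49} - -19 + \left(-5 - -24\right)^{\frac{3}{2}}\right) = 1769320 - \left(\frac{8}{49} + \left(-5 + 24\right) + \left(-5 + 24\right)^{\frac{3}{2}}\right) = 1769320 - \left(\frac{8}{49} + 19 + 19^{\frac{3}{2}}\right) = 1769320 - \left(\frac{8}{49} + 19 + 19 \sqrt{19}\right) = 1769320 - \left(\frac{939}{49} + 19 \sqrt{19}\right) = \frac{86695741}{49} - 19 \sqrt{19}$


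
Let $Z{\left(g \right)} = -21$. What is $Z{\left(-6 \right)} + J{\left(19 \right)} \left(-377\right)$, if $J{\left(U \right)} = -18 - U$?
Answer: $13928$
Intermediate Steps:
$Z{\left(-6 \right)} + J{\left(19 \right)} \left(-377\right) = -21 + \left(-18 - 19\right) \left(-377\right) = -21 - -13949 = -21 + 13949 = 13928$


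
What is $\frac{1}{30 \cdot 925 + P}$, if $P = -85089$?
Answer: $- \frac{1}{57339} \approx -1.744 \cdot 10^{-5}$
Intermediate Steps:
$\frac{1}{30 \cdot 925 + P} = \frac{1}{30 \cdot 925 - 85089} = \frac{1}{27750 - 85089} = \frac{1}{-57339} = - \frac{1}{57339}$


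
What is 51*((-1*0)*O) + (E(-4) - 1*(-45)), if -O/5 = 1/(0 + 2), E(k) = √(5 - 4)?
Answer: 46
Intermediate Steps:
E(k) = 1 (E(k) = √1 = 1)
O = -5/2 (O = -5/(0 + 2) = -5/2 ≈ -2.5000)
51*((-1*0)*O) + (E(-4) - 1*(-45)) = 51*(-1*0*(-5/2)) + (1 - 1*(-45)) = 51*(0*(-5/2)) + (1 + 45) = 51*0 + 46 = 0 + 46 = 46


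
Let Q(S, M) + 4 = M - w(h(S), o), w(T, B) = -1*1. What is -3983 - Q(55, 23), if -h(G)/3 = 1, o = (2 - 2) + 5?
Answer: -4003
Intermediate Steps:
o = 5 (o = 0 + 5 = 5)
h(G) = -3 (h(G) = -3*1 = -3)
w(T, B) = -1
Q(S, M) = -3 + M (Q(S, M) = -4 + (M - 1*(-1)) = -4 + (M + 1) = -4 + (1 + M) = -3 + M)
-3983 - Q(55, 23) = -3983 - (-3 + 23) = -3983 - 1*20 = -3983 - 20 = -4003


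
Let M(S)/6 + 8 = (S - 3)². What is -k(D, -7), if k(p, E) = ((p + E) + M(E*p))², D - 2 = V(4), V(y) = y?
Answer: -146434201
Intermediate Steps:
D = 6 (D = 2 + 4 = 6)
M(S) = -48 + 6*(-3 + S)² (M(S) = -48 + 6*(S - 3)² = -48 + 6*(-3 + S)²)
k(p, E) = (-48 + E + p + 6*(-3 + E*p)²)² (k(p, E) = ((p + E) + (-48 + 6*(-3 + E*p)²))² = ((E + p) + (-48 + 6*(-3 + E*p)²))² = (-48 + E + p + 6*(-3 + E*p)²)²)
-k(D, -7) = -(-48 - 7 + 6 + 6*(-3 - 7*6)²)² = -(-48 - 7 + 6 + 6*(-3 - 42)²)² = -(-48 - 7 + 6 + 6*(-45)²)² = -(-48 - 7 + 6 + 6*2025)² = -(-48 - 7 + 6 + 12150)² = -1*12101² = -1*146434201 = -146434201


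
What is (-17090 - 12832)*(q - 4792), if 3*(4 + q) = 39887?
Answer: -254327026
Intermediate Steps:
q = 39875/3 (q = -4 + (1/3)*39887 = -4 + 39887/3 = 39875/3 ≈ 13292.)
(-17090 - 12832)*(q - 4792) = (-17090 - 12832)*(39875/3 - 4792) = -29922*25499/3 = -254327026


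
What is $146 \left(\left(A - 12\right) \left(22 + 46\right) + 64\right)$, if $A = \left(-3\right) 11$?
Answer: $-437416$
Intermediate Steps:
$A = -33$
$146 \left(\left(A - 12\right) \left(22 + 46\right) + 64\right) = 146 \left(\left(-33 - 12\right) \left(22 + 46\right) + 64\right) = 146 \left(\left(-45\right) 68 + 64\right) = 146 \left(-3060 + 64\right) = 146 \left(-2996\right) = -437416$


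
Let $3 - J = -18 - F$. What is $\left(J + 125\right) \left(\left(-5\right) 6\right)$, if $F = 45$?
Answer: $-5730$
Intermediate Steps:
$J = 66$ ($J = 3 - \left(-18 - 45\right) = 3 - -63 = 3 + 63 = 66$)
$\left(J + 125\right) \left(\left(-5\right) 6\right) = \left(66 + 125\right) \left(\left(-5\right) 6\right) = 191 \left(-30\right) = -5730$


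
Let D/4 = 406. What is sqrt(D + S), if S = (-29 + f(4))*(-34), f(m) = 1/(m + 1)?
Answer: 2*sqrt(16270)/5 ≈ 51.022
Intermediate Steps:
f(m) = 1/(1 + m)
S = 4896/5 (S = (-29 + 1/(1 + 4))*(-34) = (-29 + 1/5)*(-34) = -144/5*(-34) = 4896/5 ≈ 979.20)
D = 1624 (D = 4*406 = 1624)
sqrt(D + S) = sqrt(1624 + 4896/5) = sqrt(13016/5) = 2*sqrt(16270)/5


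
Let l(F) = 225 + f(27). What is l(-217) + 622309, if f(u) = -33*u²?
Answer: 598477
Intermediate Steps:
l(F) = -23832 (l(F) = 225 - 33*27² = 225 - 33*729 = 225 - 24057 = -23832)
l(-217) + 622309 = -23832 + 622309 = 598477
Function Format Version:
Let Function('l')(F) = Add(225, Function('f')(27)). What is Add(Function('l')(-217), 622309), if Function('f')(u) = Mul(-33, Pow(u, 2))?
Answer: 598477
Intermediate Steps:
Function('l')(F) = -23832 (Function('l')(F) = Add(225, Mul(-33, Pow(27, 2))) = Add(225, Mul(-33, 729)) = Add(225, -24057) = -23832)
Add(Function('l')(-217), 622309) = Add(-23832, 622309) = 598477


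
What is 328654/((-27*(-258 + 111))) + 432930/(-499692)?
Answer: 27084579233/330546258 ≈ 81.939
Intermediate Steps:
328654/((-27*(-258 + 111))) + 432930/(-499692) = 328654/((-27*(-147))) + 432930*(-1/499692) = 328654/3969 - 72155/83282 = 27084579233/330546258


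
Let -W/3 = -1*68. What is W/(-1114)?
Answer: -102/557 ≈ -0.18312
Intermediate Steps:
W = 204 (W = -(-3)*68 = -3*(-68) = 204)
W/(-1114) = 204/(-1114) = 204*(-1/1114) = -102/557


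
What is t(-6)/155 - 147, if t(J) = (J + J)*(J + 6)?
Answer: -147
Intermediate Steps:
t(J) = 2*J*(6 + J) (t(J) = (2*J)*(6 + J) = 2*J*(6 + J))
t(-6)/155 - 147 = (2*(-6)*(6 - 6))/155 - 147 = (2*(-6)*0)/155 - 147 = (1/155)*0 - 147 = 0 - 147 = -147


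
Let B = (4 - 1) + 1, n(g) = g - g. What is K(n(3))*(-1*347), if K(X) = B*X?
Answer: 0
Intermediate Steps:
n(g) = 0
B = 4 (B = 3 + 1 = 4)
K(X) = 4*X
K(n(3))*(-1*347) = (4*0)*(-1*347) = 0*(-347) = 0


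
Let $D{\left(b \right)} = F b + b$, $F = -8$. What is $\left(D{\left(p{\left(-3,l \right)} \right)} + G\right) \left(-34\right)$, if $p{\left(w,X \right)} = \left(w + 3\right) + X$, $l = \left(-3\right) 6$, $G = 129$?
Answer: $-8670$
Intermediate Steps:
$l = -18$
$p{\left(w,X \right)} = 3 + X + w$ ($p{\left(w,X \right)} = \left(3 + w\right) + X = 3 + X + w$)
$D{\left(b \right)} = - 7 b$ ($D{\left(b \right)} = - 8 b + b = - 7 b$)
$\left(D{\left(p{\left(-3,l \right)} \right)} + G\right) \left(-34\right) = \left(- 7 \left(3 - 18 - 3\right) + 129\right) \left(-34\right) = \left(\left(-7\right) \left(-18\right) + 129\right) \left(-34\right) = \left(126 + 129\right) \left(-34\right) = 255 \left(-34\right) = -8670$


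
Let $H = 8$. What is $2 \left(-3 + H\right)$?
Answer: $10$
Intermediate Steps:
$2 \left(-3 + H\right) = 2 \left(-3 + 8\right) = 2 \cdot 5 = 10$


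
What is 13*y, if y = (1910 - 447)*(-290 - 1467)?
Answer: -33416383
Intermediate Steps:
y = -2570491 (y = 1463*(-1757) = -2570491)
13*y = 13*(-2570491) = -33416383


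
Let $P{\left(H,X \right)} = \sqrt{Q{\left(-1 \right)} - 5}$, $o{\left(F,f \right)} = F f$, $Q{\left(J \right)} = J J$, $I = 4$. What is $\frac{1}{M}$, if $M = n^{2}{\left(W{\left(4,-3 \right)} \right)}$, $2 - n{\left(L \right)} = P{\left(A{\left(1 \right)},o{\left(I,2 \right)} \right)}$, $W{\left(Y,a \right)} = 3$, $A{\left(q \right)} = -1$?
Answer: $\frac{i}{8} \approx 0.125 i$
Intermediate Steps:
$Q{\left(J \right)} = J^{2}$
$P{\left(H,X \right)} = 2 i$ ($P{\left(H,X \right)} = \sqrt{\left(-1\right)^{2} - 5} = \sqrt{1 - 5} = \sqrt{-4} = 2 i$)
$n{\left(L \right)} = 2 - 2 i$
$M = \left(2 - 2 i\right)^{2} \approx - 8.0 i$
$\frac{1}{M} = \frac{1}{\left(-8\right) i} = \frac{i}{8}$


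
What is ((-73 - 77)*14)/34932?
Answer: -175/2911 ≈ -0.060117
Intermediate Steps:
((-73 - 77)*14)/34932 = -150*14*(1/34932) = -2100*1/34932 = -175/2911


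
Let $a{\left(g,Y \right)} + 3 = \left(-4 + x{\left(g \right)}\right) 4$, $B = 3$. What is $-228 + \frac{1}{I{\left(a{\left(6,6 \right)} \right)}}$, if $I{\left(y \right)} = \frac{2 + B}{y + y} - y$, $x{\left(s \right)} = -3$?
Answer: $- \frac{437014}{1917} \approx -227.97$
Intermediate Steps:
$a{\left(g,Y \right)} = -31$ ($a{\left(g,Y \right)} = -3 + \left(-4 - 3\right) 4 = -3 - 28 = -31$)
$I{\left(y \right)} = - y + \frac{5}{2 y}$ ($I{\left(y \right)} = \frac{2 + 3}{y + y} - y = \frac{5}{2 y} - y = - y + \frac{5}{2 y}$)
$-228 + \frac{1}{I{\left(a{\left(6,6 \right)} \right)}} = -228 + \frac{1}{\left(-1\right) \left(-31\right) + \frac{5}{2 \left(-31\right)}} = -228 + \frac{1}{31 + \frac{5}{2} \left(- \frac{1}{31}\right)} = -228 + \frac{1}{31 - \frac{5}{62}} = -228 + \frac{1}{\frac{1917}{62}} = -228 + \frac{62}{1917} = - \frac{437014}{1917}$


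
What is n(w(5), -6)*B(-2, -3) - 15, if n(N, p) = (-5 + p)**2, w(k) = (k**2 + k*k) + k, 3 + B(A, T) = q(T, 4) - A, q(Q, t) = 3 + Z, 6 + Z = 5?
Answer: 106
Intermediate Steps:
Z = -1 (Z = -6 + 5 = -1)
q(Q, t) = 2 (q(Q, t) = 3 - 1 = 2)
B(A, T) = -1 - A (B(A, T) = -3 + (2 - A) = -1 - A)
w(k) = k + 2*k**2 (w(k) = (k**2 + k**2) + k = 2*k**2 + k = k + 2*k**2)
n(w(5), -6)*B(-2, -3) - 15 = (-5 - 6)**2*(-1 - 1*(-2)) - 15 = (-11)**2*(-1 + 2) - 15 = 121*1 - 15 = 121 - 15 = 106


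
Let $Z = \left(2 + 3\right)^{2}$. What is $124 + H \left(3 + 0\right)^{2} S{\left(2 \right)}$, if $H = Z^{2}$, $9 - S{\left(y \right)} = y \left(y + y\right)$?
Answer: $5749$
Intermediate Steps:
$S{\left(y \right)} = 9 - 2 y^{2}$ ($S{\left(y \right)} = 9 - y \left(y + y\right) = 9 - y 2 y = 9 - 2 y^{2}$)
$Z = 25$ ($Z = 5^{2} = 25$)
$H = 625$ ($H = 25^{2} = 625$)
$124 + H \left(3 + 0\right)^{2} S{\left(2 \right)} = 124 + 625 \left(3 + 0\right)^{2} \left(9 - 2 \cdot 2^{2}\right) = 124 + 625 \cdot 3^{2} \left(9 - 8\right) = 124 + 625 \cdot 9 \left(9 - 8\right) = 124 + 625 \cdot 9 \cdot 1 = 124 + 625 \cdot 9 = 124 + 5625 = 5749$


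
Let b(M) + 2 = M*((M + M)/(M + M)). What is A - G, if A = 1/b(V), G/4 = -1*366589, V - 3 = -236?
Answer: 344593659/235 ≈ 1.4664e+6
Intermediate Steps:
V = -233 (V = 3 - 236 = -233)
G = -1466356 (G = 4*(-1*366589) = 4*(-366589) = -1466356)
b(M) = -2 + M (b(M) = -2 + M*((M + M)/(M + M)) = -2 + M*((2*M)/((2*M))) = -2 + M*((2*M)*(1/(2*M))) = -2 + M*1 = -2 + M)
A = -1/235 (A = 1/(-2 - 233) = 1/(-235) = -1/235 ≈ -0.0042553)
A - G = -1/235 - 1*(-1466356) = -1/235 + 1466356 = 344593659/235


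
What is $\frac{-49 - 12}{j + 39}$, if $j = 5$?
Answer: $- \frac{61}{44} \approx -1.3864$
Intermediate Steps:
$\frac{-49 - 12}{j + 39} = \frac{-49 - 12}{5 + 39} = - \frac{61}{44}$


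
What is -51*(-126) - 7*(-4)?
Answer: 6454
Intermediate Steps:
-51*(-126) - 7*(-4) = 6426 + 28 = 6454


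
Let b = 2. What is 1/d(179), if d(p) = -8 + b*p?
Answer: 1/350 ≈ 0.0028571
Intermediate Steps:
d(p) = -8 + 2*p
1/d(179) = 1/(-8 + 2*179) = 1/(-8 + 358) = 1/350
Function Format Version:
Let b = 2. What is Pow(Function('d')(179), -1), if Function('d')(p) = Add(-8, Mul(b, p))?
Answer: Rational(1, 350) ≈ 0.0028571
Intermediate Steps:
Function('d')(p) = Add(-8, Mul(2, p))
Pow(Function('d')(179), -1) = Pow(Add(-8, Mul(2, 179)), -1) = Pow(Add(-8, 358), -1) = Pow(350, -1) = Rational(1, 350)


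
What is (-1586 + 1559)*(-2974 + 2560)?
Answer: 11178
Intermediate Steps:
(-1586 + 1559)*(-2974 + 2560) = -27*(-414) = 11178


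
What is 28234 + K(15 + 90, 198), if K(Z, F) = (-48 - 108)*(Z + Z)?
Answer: -4526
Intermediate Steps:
K(Z, F) = -312*Z
28234 + K(15 + 90, 198) = 28234 - 312*(15 + 90) = 28234 - 312*105 = 28234 - 32760 = -4526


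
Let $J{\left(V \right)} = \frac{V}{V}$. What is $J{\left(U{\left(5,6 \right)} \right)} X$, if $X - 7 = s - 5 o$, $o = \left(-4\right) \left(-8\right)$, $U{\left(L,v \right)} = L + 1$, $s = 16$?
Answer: $-137$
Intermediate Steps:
$U{\left(L,v \right)} = 1 + L$
$o = 32$
$J{\left(V \right)} = 1$
$X = -137$ ($X = 7 + \left(16 - 160\right) = 7 - 144 = -137$)
$J{\left(U{\left(5,6 \right)} \right)} X = 1 \left(-137\right) = -137$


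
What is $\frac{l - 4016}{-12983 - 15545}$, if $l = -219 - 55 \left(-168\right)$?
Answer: $- \frac{5005}{28528} \approx -0.17544$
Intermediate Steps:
$l = 9021$ ($l = -219 - -9240 = -219 + 9240 = 9021$)
$\frac{l - 4016}{-12983 - 15545} = \frac{9021 - 4016}{-12983 - 15545} = \frac{5005}{-28528} = 5005 \left(- \frac{1}{28528}\right) = - \frac{5005}{28528}$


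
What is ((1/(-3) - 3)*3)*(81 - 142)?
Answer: 610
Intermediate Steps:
((1/(-3) - 3)*3)*(81 - 142) = ((-⅓ - 3)*3)*(-61) = -10/3*3*(-61) = -10*(-61) = 610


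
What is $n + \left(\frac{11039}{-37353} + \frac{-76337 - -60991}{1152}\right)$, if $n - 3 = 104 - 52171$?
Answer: $- \frac{373489001675}{7171776} \approx -52078.0$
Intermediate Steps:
$n = -52064$ ($n = 3 + \left(104 - 52171\right) = 3 - 52067 = -52064$)
$n + \left(\frac{11039}{-37353} + \frac{-76337 - -60991}{1152}\right) = -52064 + \left(\frac{11039}{-37353} + \frac{-76337 - -60991}{1152}\right) = -52064 + \left(11039 \left(- \frac{1}{37353}\right) + \left(-76337 + 60991\right) \frac{1}{1152}\right) = -52064 - \frac{97656011}{7171776} = - \frac{373489001675}{7171776}$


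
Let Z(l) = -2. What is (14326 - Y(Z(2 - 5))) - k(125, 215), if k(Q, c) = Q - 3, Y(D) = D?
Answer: 14206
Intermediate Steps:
k(Q, c) = -3 + Q
(14326 - Y(Z(2 - 5))) - k(125, 215) = (14326 - 1*(-2)) - (-3 + 125) = (14326 + 2) - 1*122 = 14328 - 122 = 14206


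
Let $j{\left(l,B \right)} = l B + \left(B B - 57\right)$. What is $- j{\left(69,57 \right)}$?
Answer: $-7125$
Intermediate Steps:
$j{\left(l,B \right)} = -57 + B^{2} + B l$ ($j{\left(l,B \right)} = B l + \left(B^{2} - 57\right) = B l + \left(-57 + B^{2}\right) = -57 + B^{2} + B l$)
$- j{\left(69,57 \right)} = - (-57 + 57^{2} + 57 \cdot 69) = - (-57 + 3249 + 3933) = \left(-1\right) 7125 = -7125$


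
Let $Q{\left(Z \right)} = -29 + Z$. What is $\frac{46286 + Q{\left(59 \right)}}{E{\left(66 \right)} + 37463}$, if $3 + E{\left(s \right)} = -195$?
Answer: $\frac{46316}{37265} \approx 1.2429$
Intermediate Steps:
$E{\left(s \right)} = -198$ ($E{\left(s \right)} = -3 - 195 = -198$)
$\frac{46286 + Q{\left(59 \right)}}{E{\left(66 \right)} + 37463} = \frac{46286 + \left(-29 + 59\right)}{-198 + 37463} = \frac{46286 + 30}{37265} = 46316 \cdot \frac{1}{37265} = \frac{46316}{37265}$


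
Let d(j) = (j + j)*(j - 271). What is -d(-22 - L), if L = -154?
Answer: 36696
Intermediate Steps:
d(j) = 2*j*(-271 + j) (d(j) = (2*j)*(-271 + j) = 2*j*(-271 + j))
-d(-22 - L) = -2*(-22 - 1*(-154))*(-271 + (-22 - 1*(-154))) = -2*(-22 + 154)*(-271 + (-22 + 154)) = -2*132*(-271 + 132) = -2*132*(-139) = -1*(-36696) = 36696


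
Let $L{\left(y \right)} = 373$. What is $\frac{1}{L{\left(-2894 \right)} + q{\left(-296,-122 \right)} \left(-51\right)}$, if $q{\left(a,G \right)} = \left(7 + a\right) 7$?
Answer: $\frac{1}{103546} \approx 9.6575 \cdot 10^{-6}$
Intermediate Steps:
$q{\left(a,G \right)} = 49 + 7 a$
$\frac{1}{L{\left(-2894 \right)} + q{\left(-296,-122 \right)} \left(-51\right)} = \frac{1}{373 + \left(49 + 7 \left(-296\right)\right) \left(-51\right)} = \frac{1}{373 + \left(49 - 2072\right) \left(-51\right)} = \frac{1}{373 - -103173} = \frac{1}{373 + 103173} = \frac{1}{103546}$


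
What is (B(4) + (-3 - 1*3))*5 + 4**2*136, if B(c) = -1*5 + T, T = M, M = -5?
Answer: 2096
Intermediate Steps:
T = -5
B(c) = -10 (B(c) = -1*5 - 5 = -5 - 5 = -10)
(B(4) + (-3 - 1*3))*5 + 4**2*136 = (-10 + (-3 - 1*3))*5 + 4**2*136 = (-10 + (-3 - 3))*5 + 16*136 = (-10 - 6)*5 + 2176 = -16*5 + 2176 = -80 + 2176 = 2096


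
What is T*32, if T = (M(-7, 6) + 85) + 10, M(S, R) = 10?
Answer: 3360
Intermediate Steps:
T = 105 (T = (10 + 85) + 10 = 95 + 10 = 105)
T*32 = 105*32 = 3360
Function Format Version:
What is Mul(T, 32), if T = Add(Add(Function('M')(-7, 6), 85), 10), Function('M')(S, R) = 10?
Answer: 3360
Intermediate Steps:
T = 105 (T = Add(Add(10, 85), 10) = Add(95, 10) = 105)
Mul(T, 32) = Mul(105, 32) = 3360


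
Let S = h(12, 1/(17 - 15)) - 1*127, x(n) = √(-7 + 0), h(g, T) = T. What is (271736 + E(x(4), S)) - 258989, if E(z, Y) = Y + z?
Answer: 25241/2 + I*√7 ≈ 12621.0 + 2.6458*I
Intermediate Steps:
x(n) = I*√7 (x(n) = √(-7) = I*√7)
S = -253/2 (S = 1/(17 - 15) - 1*127 = 1/2 - 127 = ½ - 127 = -253/2 ≈ -126.50)
(271736 + E(x(4), S)) - 258989 = (271736 + (-253/2 + I*√7)) - 258989 = (543219/2 + I*√7) - 258989 = 25241/2 + I*√7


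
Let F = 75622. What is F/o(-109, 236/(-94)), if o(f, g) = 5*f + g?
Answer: -3554234/25733 ≈ -138.12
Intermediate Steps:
o(f, g) = g + 5*f
F/o(-109, 236/(-94)) = 75622/(236/(-94) + 5*(-109)) = 75622/(236*(-1/94) - 545) = 75622/(-118/47 - 545) = 75622/(-25733/47) = 75622*(-47/25733) = -3554234/25733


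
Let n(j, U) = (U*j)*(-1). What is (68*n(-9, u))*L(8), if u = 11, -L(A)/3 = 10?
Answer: -201960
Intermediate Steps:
L(A) = -30 (L(A) = -3*10 = -30)
n(j, U) = -U*j
(68*n(-9, u))*L(8) = (68*(-1*11*(-9)))*(-30) = (68*99)*(-30) = 6732*(-30) = -201960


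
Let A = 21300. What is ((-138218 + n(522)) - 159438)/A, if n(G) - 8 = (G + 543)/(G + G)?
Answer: -103581149/7412400 ≈ -13.974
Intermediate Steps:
n(G) = 8 + (543 + G)/(2*G) (n(G) = 8 + (G + 543)/(G + G) = 8 + (543 + G)/((2*G)) = 8 + (543 + G)*(1/(2*G)) = 8 + (543 + G)/(2*G))
((-138218 + n(522)) - 159438)/A = ((-138218 + (½)*(543 + 17*522)/522) - 159438)/21300 = ((-138218 + (½)*(1/522)*(543 + 8874)) - 159438)*(1/21300) = ((-138218 + (½)*(1/522)*9417) - 159438)*(1/21300) = ((-138218 + 3139/348) - 159438)*(1/21300) = (-48096725/348 - 159438)*(1/21300) = -103581149/348*1/21300 = -103581149/7412400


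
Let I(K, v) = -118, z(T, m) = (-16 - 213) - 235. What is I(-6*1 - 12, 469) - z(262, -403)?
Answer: 346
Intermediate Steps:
z(T, m) = -464 (z(T, m) = -229 - 235 = -464)
I(-6*1 - 12, 469) - z(262, -403) = -118 - 1*(-464) = -118 + 464 = 346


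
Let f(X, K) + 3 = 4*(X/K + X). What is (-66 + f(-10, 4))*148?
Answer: -17612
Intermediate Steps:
f(X, K) = -3 + 4*X + 4*X/K (f(X, K) = -3 + 4*(X/K + X) = -3 + 4*(X + X/K) = -3 + (4*X + 4*X/K) = -3 + 4*X + 4*X/K)
(-66 + f(-10, 4))*148 = (-66 + (-3 + 4*(-10) + 4*(-10)/4))*148 = (-66 + (-3 - 40 + 4*(-10)*(1/4)))*148 = (-66 + (-3 - 40 - 10))*148 = (-66 - 53)*148 = -119*148 = -17612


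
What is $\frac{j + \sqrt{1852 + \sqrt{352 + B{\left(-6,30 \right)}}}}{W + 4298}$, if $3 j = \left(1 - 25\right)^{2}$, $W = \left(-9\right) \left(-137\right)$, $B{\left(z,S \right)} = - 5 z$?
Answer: $\frac{192}{5531} + \frac{\sqrt{1852 + \sqrt{382}}}{5531} \approx 0.042535$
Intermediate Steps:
$W = 1233$
$j = 192$ ($j = \frac{\left(1 - 25\right)^{2}}{3} = \frac{\left(-24\right)^{2}}{3} = \frac{1}{3} \cdot 576 = 192$)
$\frac{j + \sqrt{1852 + \sqrt{352 + B{\left(-6,30 \right)}}}}{W + 4298} = \frac{192 + \sqrt{1852 + \sqrt{352 - -30}}}{1233 + 4298} = \frac{192 + \sqrt{1852 + \sqrt{352 + 30}}}{5531} = \left(192 + \sqrt{1852 + \sqrt{382}}\right) \frac{1}{5531} = \frac{192}{5531} + \frac{\sqrt{1852 + \sqrt{382}}}{5531}$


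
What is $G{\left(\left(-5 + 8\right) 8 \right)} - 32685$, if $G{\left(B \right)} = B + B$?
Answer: $-32637$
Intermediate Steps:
$G{\left(B \right)} = 2 B$
$G{\left(\left(-5 + 8\right) 8 \right)} - 32685 = 2 \left(-5 + 8\right) 8 - 32685 = 2 \cdot 3 \cdot 8 - 32685 = 2 \cdot 24 - 32685 = 48 - 32685 = -32637$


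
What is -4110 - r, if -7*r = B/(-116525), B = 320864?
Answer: -3352745114/815675 ≈ -4110.4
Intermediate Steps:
r = 320864/815675 (r = -320864/(7*(-116525)) = -320864*(-1)/(7*116525) = -1/7*(-320864/116525) = 320864/815675 ≈ 0.39337)
-4110 - r = -4110 - 1*320864/815675 = -4110 - 320864/815675 = -3352745114/815675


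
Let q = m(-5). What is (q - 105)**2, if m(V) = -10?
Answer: 13225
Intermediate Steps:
q = -10
(q - 105)**2 = (-10 - 105)**2 = (-115)**2 = 13225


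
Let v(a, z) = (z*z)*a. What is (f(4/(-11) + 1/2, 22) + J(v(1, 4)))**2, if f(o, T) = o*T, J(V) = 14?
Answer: 289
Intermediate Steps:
v(a, z) = a*z**2 (v(a, z) = z**2*a = a*z**2)
f(o, T) = T*o
(f(4/(-11) + 1/2, 22) + J(v(1, 4)))**2 = (22*(4/(-11) + 1/2) + 14)**2 = (22*(4*(-1/11) + 1*(1/2)) + 14)**2 = (22*(-4/11 + 1/2) + 14)**2 = (22*(3/22) + 14)**2 = (3 + 14)**2 = 17**2 = 289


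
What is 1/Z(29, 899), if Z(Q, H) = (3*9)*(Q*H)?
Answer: 1/703917 ≈ 1.4206e-6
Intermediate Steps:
Z(Q, H) = 27*H*Q (Z(Q, H) = 27*(H*Q) = 27*H*Q)
1/Z(29, 899) = 1/(27*899*29) = 1/703917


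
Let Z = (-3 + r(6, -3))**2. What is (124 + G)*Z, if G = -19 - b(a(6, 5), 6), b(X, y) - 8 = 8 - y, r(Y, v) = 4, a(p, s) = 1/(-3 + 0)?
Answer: 95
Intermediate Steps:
a(p, s) = -1/3 (a(p, s) = 1/(-3) = -1/3)
b(X, y) = 16 - y (b(X, y) = 8 + (8 - y) = 16 - y)
Z = 1 (Z = (-3 + 4)**2 = 1**2 = 1)
G = -29 (G = -19 - (16 - 1*6) = -19 - (16 - 6) = -19 - 1*10 = -19 - 10 = -29)
(124 + G)*Z = (124 - 29)*1 = 95*1 = 95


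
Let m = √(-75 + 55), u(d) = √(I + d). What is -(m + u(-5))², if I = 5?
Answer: 20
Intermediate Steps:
u(d) = √(5 + d)
m = 2*I*√5 (m = √(-20) = 2*I*√5 ≈ 4.4721*I)
-(m + u(-5))² = -(2*I*√5 + √(5 - 5))² = -(2*I*√5 + √0)² = -(2*I*√5 + 0)² = -(2*I*√5)² = -1*(-20) = 20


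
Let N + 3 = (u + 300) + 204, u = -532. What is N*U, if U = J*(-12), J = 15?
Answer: 5580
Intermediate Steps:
N = -31 (N = -3 + ((-532 + 300) + 204) = -3 + (-232 + 204) = -3 - 28 = -31)
U = -180 (U = 15*(-12) = -180)
N*U = -31*(-180) = 5580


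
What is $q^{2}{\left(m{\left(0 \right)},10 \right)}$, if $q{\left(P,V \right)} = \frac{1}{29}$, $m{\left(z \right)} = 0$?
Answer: $\frac{1}{841} \approx 0.0011891$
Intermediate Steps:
$q{\left(P,V \right)} = \frac{1}{29}$
$q^{2}{\left(m{\left(0 \right)},10 \right)} = \left(\frac{1}{29}\right)^{2} = \frac{1}{841}$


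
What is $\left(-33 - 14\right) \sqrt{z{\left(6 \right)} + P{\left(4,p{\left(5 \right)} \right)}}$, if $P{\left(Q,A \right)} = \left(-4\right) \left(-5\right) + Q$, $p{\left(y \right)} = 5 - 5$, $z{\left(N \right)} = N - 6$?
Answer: $- 94 \sqrt{6} \approx -230.25$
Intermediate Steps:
$z{\left(N \right)} = -6 + N$ ($z{\left(N \right)} = N - 6 = -6 + N$)
$p{\left(y \right)} = 0$
$P{\left(Q,A \right)} = 20 + Q$
$\left(-33 - 14\right) \sqrt{z{\left(6 \right)} + P{\left(4,p{\left(5 \right)} \right)}} = \left(-33 - 14\right) \sqrt{\left(-6 + 6\right) + \left(20 + 4\right)} = - 47 \sqrt{0 + 24} = - 47 \sqrt{24} = - 47 \cdot 2 \sqrt{6} = - 94 \sqrt{6}$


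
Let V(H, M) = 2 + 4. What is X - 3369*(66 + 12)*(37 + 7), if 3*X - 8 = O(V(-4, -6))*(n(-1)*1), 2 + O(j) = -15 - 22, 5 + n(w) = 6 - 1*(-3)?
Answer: -34687372/3 ≈ -1.1562e+7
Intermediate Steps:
n(w) = 4 (n(w) = -5 + (6 - 1*(-3)) = -5 + (6 + 3) = -5 + 9 = 4)
V(H, M) = 6
O(j) = -39 (O(j) = -2 + (-15 - 22) = -2 - 37 = -39)
X = -148/3 (X = 8/3 + (-156)/3 = 8/3 + (-39*4)/3 = 8/3 + (1/3)*(-156) = 8/3 - 52 = -148/3 ≈ -49.333)
X - 3369*(66 + 12)*(37 + 7) = -148/3 - 3369*(66 + 12)*(37 + 7) = -148/3 - 262782*44 = -148/3 - 3369*3432 = -148/3 - 11562408 = -34687372/3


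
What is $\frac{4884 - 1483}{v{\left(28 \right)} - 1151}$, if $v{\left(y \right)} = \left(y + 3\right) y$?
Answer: $- \frac{3401}{283} \approx -12.018$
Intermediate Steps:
$v{\left(y \right)} = y \left(3 + y\right)$ ($v{\left(y \right)} = \left(3 + y\right) y = y \left(3 + y\right)$)
$\frac{4884 - 1483}{v{\left(28 \right)} - 1151} = \frac{4884 - 1483}{28 \left(3 + 28\right) - 1151} = \frac{3401}{28 \cdot 31 - 1151} = \frac{3401}{868 - 1151} = \frac{3401}{-283} = 3401 \left(- \frac{1}{283}\right) = - \frac{3401}{283}$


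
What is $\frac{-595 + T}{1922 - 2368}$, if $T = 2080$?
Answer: $- \frac{1485}{446} \approx -3.3296$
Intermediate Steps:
$\frac{-595 + T}{1922 - 2368} = \frac{-595 + 2080}{1922 - 2368} = \frac{1485}{-446} = 1485 \left(- \frac{1}{446}\right) = - \frac{1485}{446}$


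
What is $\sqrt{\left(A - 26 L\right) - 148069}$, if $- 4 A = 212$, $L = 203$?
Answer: $10 i \sqrt{1534} \approx 391.66 i$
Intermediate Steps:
$A = -53$ ($A = \left(- \frac{1}{4}\right) 212 = -53$)
$\sqrt{\left(A - 26 L\right) - 148069} = \sqrt{\left(-53 - 5278\right) - 148069} = \sqrt{-5331 - 148069} = \sqrt{-153400} = 10 i \sqrt{1534}$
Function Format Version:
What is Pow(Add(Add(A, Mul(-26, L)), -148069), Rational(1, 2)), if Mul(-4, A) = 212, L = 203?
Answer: Mul(10, I, Pow(1534, Rational(1, 2))) ≈ Mul(391.66, I)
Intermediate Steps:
A = -53 (A = Mul(Rational(-1, 4), 212) = -53)
Pow(Add(Add(A, Mul(-26, L)), -148069), Rational(1, 2)) = Pow(Add(Add(-53, Mul(-26, 203)), -148069), Rational(1, 2)) = Pow(Add(Add(-53, -5278), -148069), Rational(1, 2)) = Pow(Add(-5331, -148069), Rational(1, 2)) = Pow(-153400, Rational(1, 2)) = Mul(10, I, Pow(1534, Rational(1, 2)))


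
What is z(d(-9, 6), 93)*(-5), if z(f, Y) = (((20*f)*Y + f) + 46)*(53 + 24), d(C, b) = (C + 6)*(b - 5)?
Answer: 2131745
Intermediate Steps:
d(C, b) = (-5 + b)*(6 + C) (d(C, b) = (6 + C)*(-5 + b) = (-5 + b)*(6 + C))
z(f, Y) = 3542 + 77*f + 1540*Y*f (z(f, Y) = ((20*Y*f + f) + 46)*77 = ((f + 20*Y*f) + 46)*77 = (46 + f + 20*Y*f)*77 = 3542 + 77*f + 1540*Y*f)
z(d(-9, 6), 93)*(-5) = (3542 + 77*(-30 - 5*(-9) + 6*6 - 9*6) + 1540*93*(-30 - 5*(-9) + 6*6 - 9*6))*(-5) = (3542 + 77*(-30 + 45 + 36 - 54) + 1540*93*(-30 + 45 + 36 - 54))*(-5) = (3542 + 77*(-3) + 1540*93*(-3))*(-5) = (3542 - 231 - 429660)*(-5) = -426349*(-5) = 2131745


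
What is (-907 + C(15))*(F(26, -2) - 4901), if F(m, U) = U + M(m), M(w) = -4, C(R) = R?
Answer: 4377044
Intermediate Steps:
F(m, U) = -4 + U (F(m, U) = U - 4 = -4 + U)
(-907 + C(15))*(F(26, -2) - 4901) = (-907 + 15)*((-4 - 2) - 4901) = -892*(-6 - 4901) = -892*(-4907) = 4377044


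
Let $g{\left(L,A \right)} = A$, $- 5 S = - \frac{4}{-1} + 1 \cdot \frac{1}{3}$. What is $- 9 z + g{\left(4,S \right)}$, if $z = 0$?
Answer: $- \frac{13}{15} \approx -0.86667$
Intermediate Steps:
$S = - \frac{13}{15}$ ($S = - \frac{- \frac{4}{-1} + 1 \cdot \frac{1}{3}}{5} = - \frac{\left(-4\right) \left(-1\right) + 1 \cdot \frac{1}{3}}{5} = - \frac{4 + \frac{1}{3}}{5} = \left(- \frac{1}{5}\right) \frac{13}{3} = - \frac{13}{15} \approx -0.86667$)
$- 9 z + g{\left(4,S \right)} = \left(-9\right) 0 - \frac{13}{15} = 0 - \frac{13}{15} = - \frac{13}{15}$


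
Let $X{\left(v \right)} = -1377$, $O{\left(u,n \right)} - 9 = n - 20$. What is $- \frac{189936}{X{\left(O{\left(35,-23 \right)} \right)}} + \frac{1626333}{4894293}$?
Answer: $\frac{34512662807}{249608943} \approx 138.27$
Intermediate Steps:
$O{\left(u,n \right)} = -11 + n$ ($O{\left(u,n \right)} = 9 + \left(n - 20\right) = 9 + \left(-20 + n\right) = -11 + n$)
$- \frac{189936}{X{\left(O{\left(35,-23 \right)} \right)}} + \frac{1626333}{4894293} = - \frac{189936}{-1377} + \frac{1626333}{4894293} = \left(-189936\right) \left(- \frac{1}{1377}\right) + 1626333 \cdot \frac{1}{4894293} = \frac{21104}{153} + \frac{542111}{1631431} = \frac{34512662807}{249608943}$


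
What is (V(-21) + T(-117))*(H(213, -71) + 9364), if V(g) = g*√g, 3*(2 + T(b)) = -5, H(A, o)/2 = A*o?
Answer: 229702/3 + 438522*I*√21 ≈ 76567.0 + 2.0096e+6*I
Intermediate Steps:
H(A, o) = 2*A*o (H(A, o) = 2*(A*o) = 2*A*o)
T(b) = -11/3 (T(b) = -2 + (⅓)*(-5) = -2 - 5/3 = -11/3)
V(g) = g^(3/2)
(V(-21) + T(-117))*(H(213, -71) + 9364) = ((-21)^(3/2) - 11/3)*(2*213*(-71) + 9364) = (-21*I*√21 - 11/3)*(-30246 + 9364) = (-11/3 - 21*I*√21)*(-20882) = 229702/3 + 438522*I*√21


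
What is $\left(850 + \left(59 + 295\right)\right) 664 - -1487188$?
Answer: $2286644$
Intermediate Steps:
$\left(850 + \left(59 + 295\right)\right) 664 - -1487188 = \left(850 + 354\right) 664 + 1487188 = 1204 \cdot 664 + 1487188 = 799456 + 1487188 = 2286644$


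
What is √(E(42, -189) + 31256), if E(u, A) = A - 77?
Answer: √30990 ≈ 176.04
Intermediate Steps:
E(u, A) = -77 + A
√(E(42, -189) + 31256) = √((-77 - 189) + 31256) = √(-266 + 31256) = √30990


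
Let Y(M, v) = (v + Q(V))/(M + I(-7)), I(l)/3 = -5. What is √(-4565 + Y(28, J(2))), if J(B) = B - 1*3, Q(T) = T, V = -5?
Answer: I*√771563/13 ≈ 67.568*I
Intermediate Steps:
J(B) = -3 + B (J(B) = B - 3 = -3 + B)
I(l) = -15 (I(l) = 3*(-5) = -15)
Y(M, v) = (-5 + v)/(-15 + M) (Y(M, v) = (v - 5)/(M - 15) = (-5 + v)/(-15 + M))
√(-4565 + Y(28, J(2))) = √(-4565 + (-5 + (-3 + 2))/(-15 + 28)) = √(-4565 + (-5 - 1)/13) = √(-4565 + (1/13)*(-6)) = √(-4565 - 6/13) = √(-59351/13) = I*√771563/13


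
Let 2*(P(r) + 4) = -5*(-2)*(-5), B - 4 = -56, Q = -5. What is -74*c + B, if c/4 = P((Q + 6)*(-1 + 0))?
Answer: 8532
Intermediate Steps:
B = -52 (B = 4 - 56 = -52)
P(r) = -29 (P(r) = -4 + (-5*(-2)*(-5))/2 = -4 + (10*(-5))/2 = -4 + (½)*(-50) = -4 - 25 = -29)
c = -116 (c = 4*(-29) = -116)
-74*c + B = -74*(-116) - 52 = 8584 - 52 = 8532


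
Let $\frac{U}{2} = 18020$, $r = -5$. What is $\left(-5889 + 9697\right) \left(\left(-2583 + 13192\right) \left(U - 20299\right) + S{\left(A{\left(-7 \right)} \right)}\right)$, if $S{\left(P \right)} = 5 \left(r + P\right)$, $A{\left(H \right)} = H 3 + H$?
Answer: $635921164032$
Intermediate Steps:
$U = 36040$ ($U = 2 \cdot 18020 = 36040$)
$A{\left(H \right)} = 4 H$ ($A{\left(H \right)} = 3 H + H = 4 H$)
$S{\left(P \right)} = -25 + 5 P$ ($S{\left(P \right)} = 5 \left(-5 + P\right) = -25 + 5 P$)
$\left(-5889 + 9697\right) \left(\left(-2583 + 13192\right) \left(U - 20299\right) + S{\left(A{\left(-7 \right)} \right)}\right) = \left(-5889 + 9697\right) \left(\left(-2583 + 13192\right) \left(36040 - 20299\right) + \left(-25 + 5 \cdot 4 \left(-7\right)\right)\right) = 3808 \left(10609 \cdot 15741 + \left(-25 + 5 \left(-28\right)\right)\right) = 3808 \left(166996269 - 165\right) = 3808 \cdot 166996104 = 635921164032$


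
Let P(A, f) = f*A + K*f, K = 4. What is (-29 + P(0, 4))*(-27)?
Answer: 351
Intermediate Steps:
P(A, f) = 4*f + A*f (P(A, f) = f*A + 4*f = A*f + 4*f = 4*f + A*f)
(-29 + P(0, 4))*(-27) = (-29 + 4*(4 + 0))*(-27) = (-29 + 4*4)*(-27) = (-29 + 16)*(-27) = -13*(-27) = 351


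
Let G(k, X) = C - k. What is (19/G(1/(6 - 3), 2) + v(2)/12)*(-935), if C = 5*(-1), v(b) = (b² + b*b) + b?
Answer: 122485/48 ≈ 2551.8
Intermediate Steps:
v(b) = b + 2*b² (v(b) = (b² + b²) + b = 2*b² + b = b + 2*b²)
C = -5
G(k, X) = -5 - k
(19/G(1/(6 - 3), 2) + v(2)/12)*(-935) = (19/(-5 - 1/(6 - 3)) + (2*(1 + 2*2))/12)*(-935) = (19/(-5 - 1/3) + (2*(1 + 4))*(1/12))*(-935) = (19/(-5 - 1*⅓) + (2*5)*(1/12))*(-935) = (19/(-5 - ⅓) + 10*(1/12))*(-935) = (19/(-16/3) + ⅚)*(-935) = (19*(-3/16) + ⅚)*(-935) = (-57/16 + ⅚)*(-935) = -131/48*(-935) = 122485/48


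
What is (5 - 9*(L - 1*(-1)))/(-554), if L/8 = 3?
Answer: 110/277 ≈ 0.39711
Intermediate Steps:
L = 24 (L = 8*3 = 24)
(5 - 9*(L - 1*(-1)))/(-554) = (5 - 9*(24 - 1*(-1)))/(-554) = (5 - 9*(24 + 1))*(-1/554) = (5 - 9*25)*(-1/554) = (5 - 225)*(-1/554) = -220*(-1/554) = 110/277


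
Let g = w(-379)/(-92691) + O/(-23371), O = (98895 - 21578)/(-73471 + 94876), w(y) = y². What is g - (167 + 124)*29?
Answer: -130460662198197499/15456417510735 ≈ -8440.5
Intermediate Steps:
O = 77317/21405 ≈ 3.6121
g = -23954825104834/15456417510735 (g = (-379)²/(-92691) + (77317/21405)/(-23371) = 143641*(-1/92691) + (77317/21405)*(-1/23371) = -143641/92691 - 77317/500256255 = -23954825104834/15456417510735 ≈ -1.5498)
g - (167 + 124)*29 = -23954825104834/15456417510735 - (167 + 124)*29 = -23954825104834/15456417510735 - 291*29 = -23954825104834/15456417510735 - 1*8439 = -23954825104834/15456417510735 - 8439 = -130460662198197499/15456417510735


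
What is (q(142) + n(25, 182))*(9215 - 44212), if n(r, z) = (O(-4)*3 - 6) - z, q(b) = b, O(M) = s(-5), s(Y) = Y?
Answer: 2134817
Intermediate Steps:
O(M) = -5
n(r, z) = -21 - z (n(r, z) = (-5*3 - 6) - z = (-15 - 6) - z = -21 - z)
(q(142) + n(25, 182))*(9215 - 44212) = (142 + (-21 - 1*182))*(9215 - 44212) = (142 + (-21 - 182))*(-34997) = (142 - 203)*(-34997) = -61*(-34997) = 2134817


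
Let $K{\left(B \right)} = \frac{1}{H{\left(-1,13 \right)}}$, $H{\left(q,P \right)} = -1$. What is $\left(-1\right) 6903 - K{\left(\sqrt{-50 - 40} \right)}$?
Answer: $-6902$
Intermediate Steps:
$K{\left(B \right)} = -1$ ($K{\left(B \right)} = \frac{1}{-1} = -1$)
$\left(-1\right) 6903 - K{\left(\sqrt{-50 - 40} \right)} = \left(-1\right) 6903 - -1 = -6903 + 1 = -6902$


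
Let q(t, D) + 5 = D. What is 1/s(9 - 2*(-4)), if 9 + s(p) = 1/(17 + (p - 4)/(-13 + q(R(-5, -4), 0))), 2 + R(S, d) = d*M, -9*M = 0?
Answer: -293/2619 ≈ -0.11187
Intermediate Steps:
M = 0 (M = -⅑*0 = 0)
R(S, d) = -2 (R(S, d) = -2 + d*0 = -2 + 0 = -2)
q(t, D) = -5 + D
s(p) = -9 + 1/(155/9 - p/18) (s(p) = -9 + 1/(17 + (p - 4)/(-13 + (-5 + 0))) = -9 + 1/(17 + (-4 + p)/(-13 - 5)) = -9 + 1/(17 + (-4 + p)/(-18)) = -9 + 1/(17 + (-4 + p)*(-1/18)) = -9 + 1/(17 + (2/9 - p/18)) = -9 + 1/(155/9 - p/18))
1/s(9 - 2*(-4)) = 1/(9*(308 - (9 - 2*(-4)))/(-310 + (9 - 2*(-4)))) = 1/(9*(308 - (9 - 1*(-8)))/(-310 + (9 - 1*(-8)))) = 1/(9*(308 - (9 + 8))/(-310 + (9 + 8))) = 1/(9*(308 - 1*17)/(-310 + 17)) = 1/(9*(308 - 17)/(-293)) = 1/(9*(-1/293)*291) = 1/(-2619/293) = -293/2619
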